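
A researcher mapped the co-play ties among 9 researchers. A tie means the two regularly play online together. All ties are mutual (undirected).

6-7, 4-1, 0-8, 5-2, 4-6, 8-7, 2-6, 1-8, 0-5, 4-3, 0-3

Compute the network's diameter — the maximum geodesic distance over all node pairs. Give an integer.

3

Eccentricity of each node (its greatest distance to any other): 0:3, 1:3, 2:3, 3:3, 4:3, 5:3, 6:3, 7:3, 8:3.
The maximum eccentricity is 3, realized for instance by the pair 3–7 via 3 – 0 – 8 – 7. So the diameter is 3.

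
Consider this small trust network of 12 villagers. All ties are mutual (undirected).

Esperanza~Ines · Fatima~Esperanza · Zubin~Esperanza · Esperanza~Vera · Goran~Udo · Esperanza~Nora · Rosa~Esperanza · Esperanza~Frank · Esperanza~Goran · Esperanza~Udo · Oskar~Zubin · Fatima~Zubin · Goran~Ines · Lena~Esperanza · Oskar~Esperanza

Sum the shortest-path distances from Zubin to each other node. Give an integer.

19

Distances from Zubin: Esperanza:1, Fatima:1, Frank:2, Goran:2, Ines:2, Lena:2, Nora:2, Oskar:1, Rosa:2, Udo:2, Vera:2.
Sum = 1 + 1 + 2 + 2 + 2 + 2 + 2 + 1 + 2 + 2 + 2 = 19.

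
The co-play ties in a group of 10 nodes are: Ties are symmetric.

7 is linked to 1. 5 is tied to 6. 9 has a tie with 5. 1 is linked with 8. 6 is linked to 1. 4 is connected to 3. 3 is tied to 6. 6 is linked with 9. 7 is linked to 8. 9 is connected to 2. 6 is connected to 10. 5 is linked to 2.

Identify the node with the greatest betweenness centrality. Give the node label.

6

Unnormalized betweenness of each node: 1:14, 2:0, 3:8, 4:0, 5:7/2, 6:29, 7:0, 8:0, 9:7/2, 10:0.
6 has the largest value, 29, making it the main broker — the node through which the most shortest paths run.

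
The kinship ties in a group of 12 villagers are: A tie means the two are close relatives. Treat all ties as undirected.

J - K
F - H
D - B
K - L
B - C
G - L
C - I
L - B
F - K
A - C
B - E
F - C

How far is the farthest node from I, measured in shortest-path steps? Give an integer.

Distances from I: A:2, B:2, C:1, D:3, E:3, F:2, G:4, H:3, J:4, K:3, L:3.
The largest is 4 (to J and G), so the eccentricity of I is 4.

4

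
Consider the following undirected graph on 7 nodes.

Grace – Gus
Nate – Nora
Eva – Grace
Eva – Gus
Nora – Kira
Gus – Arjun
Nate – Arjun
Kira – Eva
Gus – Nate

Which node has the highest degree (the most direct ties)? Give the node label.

Gus

Degrees — Arjun:2, Eva:3, Grace:2, Gus:4, Kira:2, Nate:3, Nora:2.
The maximum is 4, attained only by Gus.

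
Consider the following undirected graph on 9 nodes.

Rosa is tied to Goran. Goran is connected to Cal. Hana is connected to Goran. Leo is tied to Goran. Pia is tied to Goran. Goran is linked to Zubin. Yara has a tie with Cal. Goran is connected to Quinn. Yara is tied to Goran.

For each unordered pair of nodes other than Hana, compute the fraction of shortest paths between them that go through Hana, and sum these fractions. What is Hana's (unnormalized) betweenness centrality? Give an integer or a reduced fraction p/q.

No shortest path between any pair of other nodes passes through Hana.
Summing the contributions gives betweenness(Hana) = 0.

0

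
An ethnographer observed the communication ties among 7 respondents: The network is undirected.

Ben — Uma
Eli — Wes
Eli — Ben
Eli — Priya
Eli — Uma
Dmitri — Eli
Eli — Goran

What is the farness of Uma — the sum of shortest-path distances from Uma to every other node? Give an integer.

10

Distances from Uma: Ben:1, Dmitri:2, Eli:1, Goran:2, Priya:2, Wes:2.
Sum = 1 + 2 + 1 + 2 + 2 + 2 = 10.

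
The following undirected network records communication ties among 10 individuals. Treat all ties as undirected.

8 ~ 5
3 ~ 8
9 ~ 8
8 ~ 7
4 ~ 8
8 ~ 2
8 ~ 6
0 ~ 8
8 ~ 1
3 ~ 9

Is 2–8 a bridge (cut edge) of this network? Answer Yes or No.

Without the 2–8 edge there is no alternate route between 2 and 8, so the network disconnects. It is a bridge.

Yes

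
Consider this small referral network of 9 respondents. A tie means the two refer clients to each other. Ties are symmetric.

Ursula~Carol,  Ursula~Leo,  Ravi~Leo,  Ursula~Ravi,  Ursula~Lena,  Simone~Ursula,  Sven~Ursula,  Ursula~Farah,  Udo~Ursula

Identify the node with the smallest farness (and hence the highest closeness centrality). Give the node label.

Farness (sum of distances to all others) for each node — Carol:15, Farah:15, Lena:15, Leo:14, Ravi:14, Simone:15, Sven:15, Udo:15, Ursula:8.
The smallest farness is 8, for Ursula, so Ursula has the highest closeness.

Ursula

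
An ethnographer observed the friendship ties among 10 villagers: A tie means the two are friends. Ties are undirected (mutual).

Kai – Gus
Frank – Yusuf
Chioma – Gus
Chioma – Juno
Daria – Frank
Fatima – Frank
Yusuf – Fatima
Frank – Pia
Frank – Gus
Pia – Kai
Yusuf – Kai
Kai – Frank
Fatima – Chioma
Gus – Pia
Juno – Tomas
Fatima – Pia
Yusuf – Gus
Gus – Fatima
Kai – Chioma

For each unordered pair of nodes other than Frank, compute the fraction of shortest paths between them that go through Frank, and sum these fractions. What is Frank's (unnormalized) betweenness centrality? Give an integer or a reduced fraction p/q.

169/20

Pairs whose geodesics pass through Frank — Chioma–Daria: 3/3; Kai–Fatima: 1/5; Kai–Daria: 1; Yusuf–Pia: 1/4; Yusuf–Daria: 1; Fatima–Daria: 1; Pia–Daria: 1; Gus–Daria: 1; Daria–Juno: 3/3; Daria–Tomas: 3/3.
All other pairs contribute 0.
Summing the contributions gives betweenness(Frank) = 169/20.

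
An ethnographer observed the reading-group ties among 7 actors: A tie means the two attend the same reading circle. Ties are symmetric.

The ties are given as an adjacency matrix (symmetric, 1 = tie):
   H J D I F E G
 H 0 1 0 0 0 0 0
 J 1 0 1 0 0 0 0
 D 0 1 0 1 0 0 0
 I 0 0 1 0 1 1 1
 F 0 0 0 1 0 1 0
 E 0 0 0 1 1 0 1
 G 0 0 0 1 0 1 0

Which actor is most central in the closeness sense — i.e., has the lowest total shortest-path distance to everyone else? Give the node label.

Farness (sum of distances to all others) for each node — D:10, E:12, F:13, G:13, H:18, I:9, J:13.
The smallest farness is 9, for I, so I has the highest closeness.

I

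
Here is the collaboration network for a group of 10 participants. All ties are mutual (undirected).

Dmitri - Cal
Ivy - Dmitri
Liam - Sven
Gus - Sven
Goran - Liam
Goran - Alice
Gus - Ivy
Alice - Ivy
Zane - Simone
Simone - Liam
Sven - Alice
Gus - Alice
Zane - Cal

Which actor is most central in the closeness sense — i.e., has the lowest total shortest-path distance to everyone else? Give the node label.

Alice

Farness (sum of distances to all others) for each node — Alice:18, Cal:23, Dmitri:21, Goran:20, Gus:19, Ivy:19, Liam:19, Simone:21, Sven:19, Zane:23.
The smallest farness is 18, for Alice, so Alice has the highest closeness.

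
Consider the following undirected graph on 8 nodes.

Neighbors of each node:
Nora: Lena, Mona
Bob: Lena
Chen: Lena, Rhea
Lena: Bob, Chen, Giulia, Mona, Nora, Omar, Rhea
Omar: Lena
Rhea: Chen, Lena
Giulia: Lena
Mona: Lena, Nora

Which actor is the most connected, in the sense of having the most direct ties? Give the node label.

Degrees — Bob:1, Chen:2, Giulia:1, Lena:7, Mona:2, Nora:2, Omar:1, Rhea:2.
The maximum is 7, attained only by Lena.

Lena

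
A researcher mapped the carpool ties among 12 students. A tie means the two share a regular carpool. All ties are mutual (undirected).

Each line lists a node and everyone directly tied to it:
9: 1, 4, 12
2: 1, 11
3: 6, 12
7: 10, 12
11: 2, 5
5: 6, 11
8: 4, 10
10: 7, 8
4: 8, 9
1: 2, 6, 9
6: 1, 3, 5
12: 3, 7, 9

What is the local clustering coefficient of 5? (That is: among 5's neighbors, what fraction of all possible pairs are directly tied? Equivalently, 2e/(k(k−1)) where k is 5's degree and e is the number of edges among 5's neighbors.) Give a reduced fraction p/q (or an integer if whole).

5's neighbors: 6 and 11 (k = 2).
Possible neighbor pairs: C(2,2) = 1. Edges among them: none → e = 0.
Clustering(5) = 0/1.

0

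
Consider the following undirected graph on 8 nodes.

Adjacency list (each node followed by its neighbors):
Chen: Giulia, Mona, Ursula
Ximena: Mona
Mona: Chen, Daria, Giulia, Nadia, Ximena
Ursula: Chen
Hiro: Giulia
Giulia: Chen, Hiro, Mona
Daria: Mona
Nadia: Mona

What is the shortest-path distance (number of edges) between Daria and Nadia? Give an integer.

2

One shortest route is Daria – Mona – Nadia, which uses 2 edges, and Daria and Nadia are not directly tied, so nothing shorter exists. So d(Daria,Nadia) = 2.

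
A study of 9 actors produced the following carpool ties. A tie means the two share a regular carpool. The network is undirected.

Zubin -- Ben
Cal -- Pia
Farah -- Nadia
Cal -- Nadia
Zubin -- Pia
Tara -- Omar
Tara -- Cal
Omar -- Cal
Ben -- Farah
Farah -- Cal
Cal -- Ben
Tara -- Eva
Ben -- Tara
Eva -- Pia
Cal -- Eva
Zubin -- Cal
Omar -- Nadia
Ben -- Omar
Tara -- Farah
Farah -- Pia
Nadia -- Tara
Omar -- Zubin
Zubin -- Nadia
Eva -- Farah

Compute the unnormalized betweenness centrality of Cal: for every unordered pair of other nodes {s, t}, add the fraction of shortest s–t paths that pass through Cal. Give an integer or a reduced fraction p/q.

247/60

Pairs whose geodesics pass through Cal — Zubin–Tara: 1/4; Zubin–Eva: 1/2; Zubin–Farah: 1/4; Tara–Pia: 1/3; Eva–Omar: 1/2; Eva–Nadia: 1/3; Eva–Ben: 1/3; Farah–Omar: 1/4; Omar–Pia: 1/2; Nadia–Ben: 1/5; Nadia–Pia: 1/3; Ben–Pia: 1/3.
All other pairs contribute 0.
Summing the contributions gives betweenness(Cal) = 247/60.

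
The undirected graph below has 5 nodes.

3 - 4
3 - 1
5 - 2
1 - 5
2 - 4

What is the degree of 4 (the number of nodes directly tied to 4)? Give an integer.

2

4 is directly tied to 2 and 3. That is 2 neighbors, so the degree of 4 is 2.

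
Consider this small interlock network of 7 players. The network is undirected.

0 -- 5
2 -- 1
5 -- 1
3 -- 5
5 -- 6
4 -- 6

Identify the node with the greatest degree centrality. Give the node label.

5

Degrees — 0:1, 1:2, 2:1, 3:1, 4:1, 5:4, 6:2.
The maximum is 4, attained only by 5.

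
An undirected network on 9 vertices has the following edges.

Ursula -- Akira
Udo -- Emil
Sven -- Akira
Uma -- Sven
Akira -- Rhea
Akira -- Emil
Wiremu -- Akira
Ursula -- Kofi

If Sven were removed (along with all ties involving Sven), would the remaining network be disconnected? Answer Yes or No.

Removing Sven leaves {Akira, Emil, Kofi, Rhea, Udo, Ursula, and Wiremu} with no path to {Uma}, so the network splits into 2 components. Sven is a cut vertex.

Yes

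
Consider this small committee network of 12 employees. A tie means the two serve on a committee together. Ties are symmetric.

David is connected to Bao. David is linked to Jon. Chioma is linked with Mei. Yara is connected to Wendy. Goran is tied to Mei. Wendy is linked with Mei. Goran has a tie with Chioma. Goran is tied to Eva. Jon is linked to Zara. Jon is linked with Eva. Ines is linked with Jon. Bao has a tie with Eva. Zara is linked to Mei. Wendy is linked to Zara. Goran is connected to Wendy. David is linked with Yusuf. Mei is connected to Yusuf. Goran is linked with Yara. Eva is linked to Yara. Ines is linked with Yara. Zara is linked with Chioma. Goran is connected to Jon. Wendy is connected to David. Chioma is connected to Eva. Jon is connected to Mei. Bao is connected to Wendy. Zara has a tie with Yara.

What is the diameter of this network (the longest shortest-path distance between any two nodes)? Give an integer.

Eccentricity of each node (its greatest distance to any other): Bao:3, Chioma:3, David:3, Eva:3, Goran:2, Ines:3, Jon:2, Mei:2, Wendy:2, Yara:3, Yusuf:3, Zara:2.
The maximum eccentricity is 3, realized for instance by the pair Chioma–Ines via Chioma – Zara – Jon – Ines. So the diameter is 3.

3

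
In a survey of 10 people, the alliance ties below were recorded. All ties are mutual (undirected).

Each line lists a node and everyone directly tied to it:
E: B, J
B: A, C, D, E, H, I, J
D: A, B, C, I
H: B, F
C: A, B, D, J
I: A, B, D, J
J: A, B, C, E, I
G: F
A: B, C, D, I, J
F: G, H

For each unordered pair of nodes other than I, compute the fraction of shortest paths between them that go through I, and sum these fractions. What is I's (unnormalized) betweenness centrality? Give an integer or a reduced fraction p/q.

Pairs whose geodesics pass through I — J–D: 1/4.
All other pairs contribute 0.
Summing the contributions gives betweenness(I) = 1/4.

1/4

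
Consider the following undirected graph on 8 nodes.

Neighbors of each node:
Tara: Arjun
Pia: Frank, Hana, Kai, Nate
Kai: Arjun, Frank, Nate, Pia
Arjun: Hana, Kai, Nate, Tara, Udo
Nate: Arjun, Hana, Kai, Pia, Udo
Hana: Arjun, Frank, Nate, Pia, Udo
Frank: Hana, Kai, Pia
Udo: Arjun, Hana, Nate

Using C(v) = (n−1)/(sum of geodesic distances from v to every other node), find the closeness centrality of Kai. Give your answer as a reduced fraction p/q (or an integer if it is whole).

Distances from Kai: Arjun:1, Frank:1, Hana:2, Nate:1, Pia:1, Tara:2, Udo:2. Sum = 10.
n = 8, so closeness = 7/10.

7/10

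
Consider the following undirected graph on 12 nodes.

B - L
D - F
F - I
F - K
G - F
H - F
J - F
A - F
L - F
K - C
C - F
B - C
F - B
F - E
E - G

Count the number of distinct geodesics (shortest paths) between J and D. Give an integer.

The shortest distance is 2, and the only length-2 path is J–F–D. So there is exactly 1 shortest path.

1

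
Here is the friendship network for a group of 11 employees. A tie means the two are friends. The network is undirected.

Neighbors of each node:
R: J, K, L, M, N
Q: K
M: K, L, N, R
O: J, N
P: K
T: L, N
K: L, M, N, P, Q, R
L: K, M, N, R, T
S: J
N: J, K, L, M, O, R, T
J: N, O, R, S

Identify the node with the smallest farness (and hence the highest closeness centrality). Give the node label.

Farness (sum of distances to all others) for each node — J:18, K:15, L:16, M:17, N:13, O:20, P:24, Q:24, R:15, S:27, T:21.
The smallest farness is 13, for N, so N has the highest closeness.

N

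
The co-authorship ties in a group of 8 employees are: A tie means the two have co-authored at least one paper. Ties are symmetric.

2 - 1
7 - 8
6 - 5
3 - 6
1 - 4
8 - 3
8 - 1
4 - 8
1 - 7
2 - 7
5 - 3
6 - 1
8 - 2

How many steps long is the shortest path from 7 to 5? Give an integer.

One shortest route is 7 – 8 – 3 – 5, which uses 3 edges, and at distance 2 from 7 we only reach {3, 4, 6}, which does not include 5. So d(7,5) = 3.

3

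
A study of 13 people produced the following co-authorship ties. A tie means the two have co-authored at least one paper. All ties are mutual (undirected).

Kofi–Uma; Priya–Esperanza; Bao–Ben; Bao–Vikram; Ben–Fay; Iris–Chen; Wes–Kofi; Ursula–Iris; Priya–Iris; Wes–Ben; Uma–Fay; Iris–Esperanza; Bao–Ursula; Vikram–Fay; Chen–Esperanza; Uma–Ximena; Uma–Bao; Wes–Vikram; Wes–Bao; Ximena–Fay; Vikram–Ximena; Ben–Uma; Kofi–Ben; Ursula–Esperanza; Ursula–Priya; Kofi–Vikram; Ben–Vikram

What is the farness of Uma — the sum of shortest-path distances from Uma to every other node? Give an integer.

Distances from Uma: Bao:1, Ben:1, Chen:4, Esperanza:3, Fay:1, Iris:3, Kofi:1, Priya:3, Ursula:2, Vikram:2, Wes:2, Ximena:1.
Sum = 1 + 1 + 4 + 3 + 1 + 3 + 1 + 3 + 2 + 2 + 2 + 1 = 24.

24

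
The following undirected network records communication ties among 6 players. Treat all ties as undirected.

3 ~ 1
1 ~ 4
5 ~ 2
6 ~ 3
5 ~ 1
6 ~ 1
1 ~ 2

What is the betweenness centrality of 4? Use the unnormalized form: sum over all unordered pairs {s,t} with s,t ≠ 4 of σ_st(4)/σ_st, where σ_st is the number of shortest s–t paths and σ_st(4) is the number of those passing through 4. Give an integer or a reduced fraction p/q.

0

No shortest path between any pair of other nodes passes through 4.
Summing the contributions gives betweenness(4) = 0.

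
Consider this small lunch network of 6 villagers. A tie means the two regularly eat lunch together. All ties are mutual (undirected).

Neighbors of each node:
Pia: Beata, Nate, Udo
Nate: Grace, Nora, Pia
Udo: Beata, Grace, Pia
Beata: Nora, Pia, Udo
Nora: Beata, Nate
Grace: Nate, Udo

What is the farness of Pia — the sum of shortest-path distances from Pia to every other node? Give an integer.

7

Distances from Pia: Beata:1, Grace:2, Nate:1, Nora:2, Udo:1.
Sum = 1 + 2 + 1 + 2 + 1 = 7.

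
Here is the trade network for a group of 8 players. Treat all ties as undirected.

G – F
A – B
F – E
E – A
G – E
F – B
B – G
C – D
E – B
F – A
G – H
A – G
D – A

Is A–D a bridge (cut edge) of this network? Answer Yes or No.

Without the A–D edge there is no alternate route between A and D, so the network disconnects. It is a bridge.

Yes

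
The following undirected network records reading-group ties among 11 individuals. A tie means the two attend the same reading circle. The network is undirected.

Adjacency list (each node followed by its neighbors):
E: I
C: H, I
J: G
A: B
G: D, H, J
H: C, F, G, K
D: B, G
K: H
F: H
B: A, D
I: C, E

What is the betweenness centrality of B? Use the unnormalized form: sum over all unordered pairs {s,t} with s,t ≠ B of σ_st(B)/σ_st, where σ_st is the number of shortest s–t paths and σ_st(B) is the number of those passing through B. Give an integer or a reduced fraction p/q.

Pairs whose geodesics pass through B — F–A: 1; C–A: 1; I–A: 1; J–A: 1; H–A: 1; G–A: 1; D–A: 1; K–A: 1; E–A: 1.
All other pairs contribute 0.
Summing the contributions gives betweenness(B) = 9.

9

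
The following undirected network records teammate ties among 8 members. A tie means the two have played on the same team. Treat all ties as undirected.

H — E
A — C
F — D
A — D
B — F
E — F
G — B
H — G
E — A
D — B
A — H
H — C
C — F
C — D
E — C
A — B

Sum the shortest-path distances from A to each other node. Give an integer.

9

Distances from A: B:1, C:1, D:1, E:1, F:2, G:2, H:1.
Sum = 1 + 1 + 1 + 1 + 2 + 2 + 1 = 9.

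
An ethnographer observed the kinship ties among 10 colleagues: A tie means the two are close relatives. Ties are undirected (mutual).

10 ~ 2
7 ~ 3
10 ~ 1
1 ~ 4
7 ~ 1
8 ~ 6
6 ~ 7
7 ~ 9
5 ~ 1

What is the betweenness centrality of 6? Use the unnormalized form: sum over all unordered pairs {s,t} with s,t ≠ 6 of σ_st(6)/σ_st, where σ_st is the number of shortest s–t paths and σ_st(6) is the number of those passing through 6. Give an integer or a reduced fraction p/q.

Pairs whose geodesics pass through 6 — 3–8: 1; 9–8: 1; 4–8: 1; 1–8: 1; 8–2: 1; 8–5: 1; 8–10: 1; 8–7: 1.
All other pairs contribute 0.
Summing the contributions gives betweenness(6) = 8.

8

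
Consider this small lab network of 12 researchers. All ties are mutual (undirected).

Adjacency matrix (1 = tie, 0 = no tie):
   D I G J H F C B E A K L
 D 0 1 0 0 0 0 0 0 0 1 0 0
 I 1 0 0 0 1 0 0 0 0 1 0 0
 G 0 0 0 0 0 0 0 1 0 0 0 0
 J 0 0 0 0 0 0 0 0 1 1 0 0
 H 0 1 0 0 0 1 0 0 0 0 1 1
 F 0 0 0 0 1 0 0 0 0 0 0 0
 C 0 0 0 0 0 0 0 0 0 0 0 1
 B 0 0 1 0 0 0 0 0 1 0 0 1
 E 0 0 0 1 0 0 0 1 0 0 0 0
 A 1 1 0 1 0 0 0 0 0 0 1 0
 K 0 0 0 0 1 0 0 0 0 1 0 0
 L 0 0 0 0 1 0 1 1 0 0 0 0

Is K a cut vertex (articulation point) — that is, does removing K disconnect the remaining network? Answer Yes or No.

No

Even without K, every remaining node can still reach every other (the residual graph is connected), so K is not a cut vertex.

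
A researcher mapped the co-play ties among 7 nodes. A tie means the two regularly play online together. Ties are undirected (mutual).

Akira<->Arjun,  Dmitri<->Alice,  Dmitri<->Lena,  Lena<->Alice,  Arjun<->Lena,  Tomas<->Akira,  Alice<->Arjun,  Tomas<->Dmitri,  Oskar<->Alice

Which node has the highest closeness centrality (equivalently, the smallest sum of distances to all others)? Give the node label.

Alice

Farness (sum of distances to all others) for each node — Akira:11, Alice:8, Arjun:9, Dmitri:9, Lena:9, Oskar:13, Tomas:11.
The smallest farness is 8, for Alice, so Alice has the highest closeness.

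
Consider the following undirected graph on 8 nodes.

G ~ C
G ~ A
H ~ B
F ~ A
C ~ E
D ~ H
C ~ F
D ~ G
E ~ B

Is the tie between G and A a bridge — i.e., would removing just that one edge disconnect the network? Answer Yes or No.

Even without that edge, G still reaches A via G – C – F – A, so the network stays connected. Not a bridge.

No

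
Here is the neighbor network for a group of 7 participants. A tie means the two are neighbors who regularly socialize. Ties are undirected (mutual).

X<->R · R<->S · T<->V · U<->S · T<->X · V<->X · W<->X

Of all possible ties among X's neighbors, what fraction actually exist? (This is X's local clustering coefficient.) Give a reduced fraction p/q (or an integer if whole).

1/6

X's neighbors: R, T, V, and W (k = 4).
Possible neighbor pairs: C(4,2) = 6. Edges among them: T–V → e = 1.
Clustering(X) = 1/6.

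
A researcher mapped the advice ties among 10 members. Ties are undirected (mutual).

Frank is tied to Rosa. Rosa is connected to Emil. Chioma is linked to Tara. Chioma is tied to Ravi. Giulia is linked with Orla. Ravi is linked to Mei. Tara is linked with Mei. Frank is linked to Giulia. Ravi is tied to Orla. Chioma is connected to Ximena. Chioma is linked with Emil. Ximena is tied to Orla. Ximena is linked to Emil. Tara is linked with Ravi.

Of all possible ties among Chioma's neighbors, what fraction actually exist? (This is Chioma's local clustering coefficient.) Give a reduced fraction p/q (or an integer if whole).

1/3

Chioma's neighbors: Emil, Ravi, Tara, and Ximena (k = 4).
Possible neighbor pairs: C(4,2) = 6. Edges among them: Emil–Ximena, Ravi–Tara → e = 2.
Clustering(Chioma) = 2/6 = 1/3.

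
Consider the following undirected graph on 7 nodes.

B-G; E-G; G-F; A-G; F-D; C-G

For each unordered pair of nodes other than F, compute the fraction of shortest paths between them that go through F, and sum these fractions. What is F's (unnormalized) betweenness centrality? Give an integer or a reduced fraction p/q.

5

Pairs whose geodesics pass through F — A–D: 1; C–D: 1; G–D: 1; E–D: 1; B–D: 1.
All other pairs contribute 0.
Summing the contributions gives betweenness(F) = 5.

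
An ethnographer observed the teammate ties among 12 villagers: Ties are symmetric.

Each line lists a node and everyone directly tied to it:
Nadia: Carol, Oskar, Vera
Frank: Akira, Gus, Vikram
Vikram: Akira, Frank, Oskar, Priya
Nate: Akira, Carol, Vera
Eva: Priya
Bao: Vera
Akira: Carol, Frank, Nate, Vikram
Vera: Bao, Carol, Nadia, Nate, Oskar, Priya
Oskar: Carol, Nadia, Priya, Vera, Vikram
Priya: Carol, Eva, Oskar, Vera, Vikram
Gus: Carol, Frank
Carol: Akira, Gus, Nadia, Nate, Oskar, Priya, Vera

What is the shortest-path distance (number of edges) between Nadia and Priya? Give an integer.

2

One shortest route is Nadia – Vera – Priya, which uses 2 edges, and Nadia and Priya are not directly tied, so nothing shorter exists. So d(Nadia,Priya) = 2.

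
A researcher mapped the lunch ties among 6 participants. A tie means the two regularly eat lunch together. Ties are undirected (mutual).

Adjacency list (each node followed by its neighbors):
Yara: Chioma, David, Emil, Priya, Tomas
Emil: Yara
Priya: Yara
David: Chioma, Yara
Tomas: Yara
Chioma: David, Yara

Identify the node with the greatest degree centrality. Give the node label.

Yara

Degrees — Chioma:2, David:2, Emil:1, Priya:1, Tomas:1, Yara:5.
The maximum is 5, attained only by Yara.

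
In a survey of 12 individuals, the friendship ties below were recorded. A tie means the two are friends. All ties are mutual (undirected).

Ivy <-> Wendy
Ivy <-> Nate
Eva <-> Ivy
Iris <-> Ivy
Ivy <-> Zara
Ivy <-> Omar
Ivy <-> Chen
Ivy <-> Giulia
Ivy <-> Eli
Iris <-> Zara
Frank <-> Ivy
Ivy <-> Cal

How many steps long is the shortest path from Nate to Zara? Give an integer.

One shortest route is Nate – Ivy – Zara, which uses 2 edges, and Nate and Zara are not directly tied, so nothing shorter exists. So d(Nate,Zara) = 2.

2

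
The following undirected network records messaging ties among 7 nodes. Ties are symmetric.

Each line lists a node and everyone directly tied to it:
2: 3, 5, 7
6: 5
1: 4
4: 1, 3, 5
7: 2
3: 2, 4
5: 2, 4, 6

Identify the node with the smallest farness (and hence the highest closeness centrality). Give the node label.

Farness (sum of distances to all others) for each node — 1:15, 2:10, 3:11, 4:10, 5:9, 6:14, 7:15.
The smallest farness is 9, for 5, so 5 has the highest closeness.

5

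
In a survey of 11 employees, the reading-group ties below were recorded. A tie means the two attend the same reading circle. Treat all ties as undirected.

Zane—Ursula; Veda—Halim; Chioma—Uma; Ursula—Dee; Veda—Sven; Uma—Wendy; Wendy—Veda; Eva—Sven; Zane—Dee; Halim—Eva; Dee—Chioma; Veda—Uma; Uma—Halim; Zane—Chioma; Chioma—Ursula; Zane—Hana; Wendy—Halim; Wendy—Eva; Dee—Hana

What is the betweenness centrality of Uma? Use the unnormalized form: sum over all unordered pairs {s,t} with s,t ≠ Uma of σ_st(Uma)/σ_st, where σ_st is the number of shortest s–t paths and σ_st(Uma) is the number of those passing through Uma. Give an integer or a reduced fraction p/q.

25

Pairs whose geodesics pass through Uma — Sven–Ursula: 1; Sven–Hana: 2/2; Sven–Chioma: 1; Sven–Zane: 1; Sven–Dee: 1; Wendy–Ursula: 1; Wendy–Hana: 2/2; Wendy–Chioma: 1; Wendy–Zane: 1; Wendy–Dee: 1; Veda–Ursula: 1; Veda–Hana: 2/2; Veda–Chioma: 1; Veda–Zane: 1 … (+11 more pairs).
All other pairs contribute 0.
Summing the contributions gives betweenness(Uma) = 25.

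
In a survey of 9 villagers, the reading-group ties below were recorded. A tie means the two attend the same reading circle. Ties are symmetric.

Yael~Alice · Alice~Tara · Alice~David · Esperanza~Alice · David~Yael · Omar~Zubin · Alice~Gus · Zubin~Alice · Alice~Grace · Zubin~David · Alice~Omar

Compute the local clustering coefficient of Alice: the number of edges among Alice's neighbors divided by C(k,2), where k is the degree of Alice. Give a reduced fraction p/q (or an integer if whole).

Alice's neighbors: David, Esperanza, Grace, Gus, Omar, Tara, Yael, and Zubin (k = 8).
Possible neighbor pairs: C(8,2) = 28. Edges among them: David–Yael, David–Zubin, Omar–Zubin → e = 3.
Clustering(Alice) = 3/28.

3/28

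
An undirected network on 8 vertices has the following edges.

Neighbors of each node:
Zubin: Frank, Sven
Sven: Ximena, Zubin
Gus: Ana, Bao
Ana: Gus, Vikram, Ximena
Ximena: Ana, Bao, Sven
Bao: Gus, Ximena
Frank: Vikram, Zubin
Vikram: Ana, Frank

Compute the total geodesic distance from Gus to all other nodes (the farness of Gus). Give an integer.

16

Distances from Gus: Ana:1, Bao:1, Frank:3, Sven:3, Vikram:2, Ximena:2, Zubin:4.
Sum = 1 + 1 + 3 + 3 + 2 + 2 + 4 = 16.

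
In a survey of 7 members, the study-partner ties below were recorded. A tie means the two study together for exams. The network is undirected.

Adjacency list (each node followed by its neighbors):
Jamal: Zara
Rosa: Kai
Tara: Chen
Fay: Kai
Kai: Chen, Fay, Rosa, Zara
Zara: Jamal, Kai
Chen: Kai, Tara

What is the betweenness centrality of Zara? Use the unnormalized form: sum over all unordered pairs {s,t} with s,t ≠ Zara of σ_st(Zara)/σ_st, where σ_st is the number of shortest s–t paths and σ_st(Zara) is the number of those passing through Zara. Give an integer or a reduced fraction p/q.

Pairs whose geodesics pass through Zara — Tara–Jamal: 1; Fay–Jamal: 1; Jamal–Rosa: 1; Jamal–Chen: 1; Jamal–Kai: 1.
All other pairs contribute 0.
Summing the contributions gives betweenness(Zara) = 5.

5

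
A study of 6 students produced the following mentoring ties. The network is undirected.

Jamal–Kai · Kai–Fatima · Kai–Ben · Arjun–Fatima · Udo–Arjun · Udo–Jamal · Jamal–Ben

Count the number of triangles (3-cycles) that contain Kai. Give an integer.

1

Kai's neighbors: Ben, Fatima, and Jamal.
Neighbor pairs that are themselves tied: Kai–Ben–Jamal. Each forms one triangle with Kai, for 1 in total.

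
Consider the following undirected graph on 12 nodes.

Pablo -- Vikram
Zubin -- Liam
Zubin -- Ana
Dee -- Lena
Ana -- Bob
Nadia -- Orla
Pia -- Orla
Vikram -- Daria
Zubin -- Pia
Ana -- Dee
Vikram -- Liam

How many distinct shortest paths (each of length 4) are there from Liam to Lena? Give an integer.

The shortest distance is 4, and the only length-4 path is Liam–Zubin–Ana–Dee–Lena. So there is exactly 1 shortest path.

1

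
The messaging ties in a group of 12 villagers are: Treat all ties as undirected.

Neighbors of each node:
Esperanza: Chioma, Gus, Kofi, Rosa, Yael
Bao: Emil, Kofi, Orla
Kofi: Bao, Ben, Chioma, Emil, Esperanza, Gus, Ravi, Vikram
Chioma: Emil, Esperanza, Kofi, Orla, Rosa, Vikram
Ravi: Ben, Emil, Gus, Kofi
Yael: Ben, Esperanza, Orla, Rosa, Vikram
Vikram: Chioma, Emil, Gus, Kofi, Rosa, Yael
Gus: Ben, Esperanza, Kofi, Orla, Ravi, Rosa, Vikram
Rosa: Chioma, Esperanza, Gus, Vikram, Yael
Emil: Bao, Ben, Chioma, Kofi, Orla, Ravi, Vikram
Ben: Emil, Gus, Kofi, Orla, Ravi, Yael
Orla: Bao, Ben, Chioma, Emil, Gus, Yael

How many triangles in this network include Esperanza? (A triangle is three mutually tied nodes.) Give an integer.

Esperanza's neighbors: Chioma, Gus, Kofi, Rosa, and Yael.
Neighbor pairs that are themselves tied: Esperanza–Chioma–Kofi; Esperanza–Chioma–Rosa; Esperanza–Gus–Kofi; Esperanza–Gus–Rosa; Esperanza–Rosa–Yael. Each forms one triangle with Esperanza, for 5 in total.

5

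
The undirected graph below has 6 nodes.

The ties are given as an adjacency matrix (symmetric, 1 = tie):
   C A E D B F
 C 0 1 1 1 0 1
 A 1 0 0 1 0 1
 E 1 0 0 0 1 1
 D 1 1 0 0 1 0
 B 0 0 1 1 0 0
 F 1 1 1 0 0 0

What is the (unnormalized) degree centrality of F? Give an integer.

F is directly tied to A, C, and E. That is 3 neighbors, so the degree of F is 3.

3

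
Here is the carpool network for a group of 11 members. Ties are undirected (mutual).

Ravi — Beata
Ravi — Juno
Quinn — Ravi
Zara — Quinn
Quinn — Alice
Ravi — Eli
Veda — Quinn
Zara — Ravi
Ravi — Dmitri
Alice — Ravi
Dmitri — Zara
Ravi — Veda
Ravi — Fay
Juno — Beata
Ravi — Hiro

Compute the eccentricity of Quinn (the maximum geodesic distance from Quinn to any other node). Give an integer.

Distances from Quinn: Alice:1, Beata:2, Dmitri:2, Eli:2, Fay:2, Hiro:2, Juno:2, Ravi:1, Veda:1, Zara:1.
The largest is 2 (to Fay, Dmitri, Hiro, Eli, Beata, and Juno), so the eccentricity of Quinn is 2.

2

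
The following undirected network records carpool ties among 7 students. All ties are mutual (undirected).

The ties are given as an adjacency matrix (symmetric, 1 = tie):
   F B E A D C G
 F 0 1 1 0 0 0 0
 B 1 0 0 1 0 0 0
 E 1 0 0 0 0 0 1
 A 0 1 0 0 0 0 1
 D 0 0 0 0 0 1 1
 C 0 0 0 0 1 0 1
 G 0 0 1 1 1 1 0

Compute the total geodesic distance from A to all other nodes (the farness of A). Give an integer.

10

Distances from A: B:1, C:2, D:2, E:2, F:2, G:1.
Sum = 1 + 2 + 2 + 2 + 2 + 1 = 10.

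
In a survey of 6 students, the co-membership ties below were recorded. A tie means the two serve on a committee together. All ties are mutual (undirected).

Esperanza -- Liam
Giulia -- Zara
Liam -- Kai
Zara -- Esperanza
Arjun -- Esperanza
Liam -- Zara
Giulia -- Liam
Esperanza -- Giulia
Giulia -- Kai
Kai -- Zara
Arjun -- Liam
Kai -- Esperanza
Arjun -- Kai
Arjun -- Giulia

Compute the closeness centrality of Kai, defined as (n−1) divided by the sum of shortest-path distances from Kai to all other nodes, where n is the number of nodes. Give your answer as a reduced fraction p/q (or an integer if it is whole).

Distances from Kai: Arjun:1, Esperanza:1, Giulia:1, Liam:1, Zara:1. Sum = 5.
n = 6, so closeness = 5/5 = 1.

1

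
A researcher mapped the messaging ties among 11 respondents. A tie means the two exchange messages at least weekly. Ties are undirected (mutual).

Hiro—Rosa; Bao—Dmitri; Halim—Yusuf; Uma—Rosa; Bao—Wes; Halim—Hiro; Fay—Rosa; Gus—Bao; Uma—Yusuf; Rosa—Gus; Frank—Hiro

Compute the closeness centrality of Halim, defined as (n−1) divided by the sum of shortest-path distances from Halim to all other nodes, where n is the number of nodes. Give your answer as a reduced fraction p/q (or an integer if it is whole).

5/14

Distances from Halim: Bao:4, Dmitri:5, Fay:3, Frank:2, Gus:3, Hiro:1, Rosa:2, Uma:2, Wes:5, Yusuf:1. Sum = 28.
n = 11, so closeness = 10/28 = 5/14.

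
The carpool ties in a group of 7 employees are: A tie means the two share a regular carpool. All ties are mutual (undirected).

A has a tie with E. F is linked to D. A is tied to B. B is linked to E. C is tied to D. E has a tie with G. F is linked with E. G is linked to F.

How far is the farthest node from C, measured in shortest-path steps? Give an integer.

4

Distances from C: A:4, B:4, D:1, E:3, F:2, G:3.
The largest is 4 (to A and B), so the eccentricity of C is 4.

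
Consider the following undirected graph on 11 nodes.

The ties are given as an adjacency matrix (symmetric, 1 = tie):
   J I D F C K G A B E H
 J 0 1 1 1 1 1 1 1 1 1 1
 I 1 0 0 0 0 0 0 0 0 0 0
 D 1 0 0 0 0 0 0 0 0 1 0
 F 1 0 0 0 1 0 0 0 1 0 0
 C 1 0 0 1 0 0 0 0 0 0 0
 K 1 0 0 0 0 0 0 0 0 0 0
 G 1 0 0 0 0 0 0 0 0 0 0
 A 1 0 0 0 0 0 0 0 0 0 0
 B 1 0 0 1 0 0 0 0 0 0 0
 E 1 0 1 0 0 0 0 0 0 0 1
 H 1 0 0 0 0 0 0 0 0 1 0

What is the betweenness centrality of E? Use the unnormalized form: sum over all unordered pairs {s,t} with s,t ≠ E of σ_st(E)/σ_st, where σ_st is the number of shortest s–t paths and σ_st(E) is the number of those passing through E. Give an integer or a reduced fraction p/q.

1/2

Pairs whose geodesics pass through E — D–H: 1/2.
All other pairs contribute 0.
Summing the contributions gives betweenness(E) = 1/2.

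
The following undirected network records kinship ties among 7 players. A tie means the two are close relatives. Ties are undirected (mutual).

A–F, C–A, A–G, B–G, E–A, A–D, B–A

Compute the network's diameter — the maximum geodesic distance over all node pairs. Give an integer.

Eccentricity of each node (its greatest distance to any other): A:1, B:2, C:2, D:2, E:2, F:2, G:2.
The maximum eccentricity is 2, realized for instance by the pair F–D via F – A – D. So the diameter is 2.

2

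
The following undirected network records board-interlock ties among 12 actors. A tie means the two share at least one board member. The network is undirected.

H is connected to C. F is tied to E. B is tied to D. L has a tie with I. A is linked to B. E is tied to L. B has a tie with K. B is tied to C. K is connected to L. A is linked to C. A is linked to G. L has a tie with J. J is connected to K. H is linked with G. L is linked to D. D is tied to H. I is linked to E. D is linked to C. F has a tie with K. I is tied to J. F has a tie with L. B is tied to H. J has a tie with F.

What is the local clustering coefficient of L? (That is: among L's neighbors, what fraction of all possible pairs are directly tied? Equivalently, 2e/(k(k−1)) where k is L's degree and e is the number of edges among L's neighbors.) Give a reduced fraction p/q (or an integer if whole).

2/5

L's neighbors: D, E, F, I, J, and K (k = 6).
Possible neighbor pairs: C(6,2) = 15. Edges among them: E–F, E–I, F–J, F–K, I–J, J–K → e = 6.
Clustering(L) = 6/15 = 2/5.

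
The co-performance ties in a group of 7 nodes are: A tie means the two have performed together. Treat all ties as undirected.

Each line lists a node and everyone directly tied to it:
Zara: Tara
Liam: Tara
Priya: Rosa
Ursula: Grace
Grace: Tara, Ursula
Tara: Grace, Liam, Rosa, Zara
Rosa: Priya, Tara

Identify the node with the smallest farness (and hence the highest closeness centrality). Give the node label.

Tara

Farness (sum of distances to all others) for each node — Grace:11, Liam:13, Priya:16, Rosa:11, Tara:8, Ursula:16, Zara:13.
The smallest farness is 8, for Tara, so Tara has the highest closeness.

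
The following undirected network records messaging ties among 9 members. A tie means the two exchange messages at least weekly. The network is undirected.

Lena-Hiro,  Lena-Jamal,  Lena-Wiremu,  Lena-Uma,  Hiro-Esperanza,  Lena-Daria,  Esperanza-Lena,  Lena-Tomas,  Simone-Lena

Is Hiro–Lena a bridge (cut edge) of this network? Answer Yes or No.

Even without that edge, Hiro still reaches Lena via Hiro – Esperanza – Lena, so the network stays connected. Not a bridge.

No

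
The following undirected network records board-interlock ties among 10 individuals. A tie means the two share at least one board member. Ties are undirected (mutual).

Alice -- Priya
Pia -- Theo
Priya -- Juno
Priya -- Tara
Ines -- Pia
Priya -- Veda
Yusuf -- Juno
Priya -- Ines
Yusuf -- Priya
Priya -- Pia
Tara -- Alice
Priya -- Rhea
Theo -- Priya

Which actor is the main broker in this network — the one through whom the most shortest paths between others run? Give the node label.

Unnormalized betweenness of each node: Alice:0, Ines:0, Juno:0, Pia:1/2, Priya:63/2, Rhea:0, Tara:0, Theo:0, Veda:0, Yusuf:0.
Priya has the largest value, 63/2, making it the main broker — the node through which the most shortest paths run.

Priya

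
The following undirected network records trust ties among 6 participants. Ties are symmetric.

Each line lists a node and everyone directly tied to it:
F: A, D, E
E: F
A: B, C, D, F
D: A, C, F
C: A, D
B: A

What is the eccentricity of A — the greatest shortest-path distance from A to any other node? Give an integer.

2

Distances from A: B:1, C:1, D:1, E:2, F:1.
The largest is 2 (to E), so the eccentricity of A is 2.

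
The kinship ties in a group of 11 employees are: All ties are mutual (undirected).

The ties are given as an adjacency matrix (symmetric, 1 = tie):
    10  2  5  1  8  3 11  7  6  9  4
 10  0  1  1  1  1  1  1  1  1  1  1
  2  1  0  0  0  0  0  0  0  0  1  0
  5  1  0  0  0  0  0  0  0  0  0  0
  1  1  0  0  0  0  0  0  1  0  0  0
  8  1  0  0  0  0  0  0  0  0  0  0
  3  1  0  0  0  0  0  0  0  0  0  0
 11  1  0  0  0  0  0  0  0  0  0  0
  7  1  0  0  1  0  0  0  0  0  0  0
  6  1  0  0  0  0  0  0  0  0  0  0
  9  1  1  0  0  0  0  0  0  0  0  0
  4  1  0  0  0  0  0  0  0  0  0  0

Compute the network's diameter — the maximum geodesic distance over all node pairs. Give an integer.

2

Eccentricity of each node (its greatest distance to any other): 1:2, 2:2, 3:2, 4:2, 5:2, 6:2, 7:2, 8:2, 9:2, 10:1, 11:2.
The maximum eccentricity is 2, realized for instance by the pair 2–5 via 2 – 10 – 5. So the diameter is 2.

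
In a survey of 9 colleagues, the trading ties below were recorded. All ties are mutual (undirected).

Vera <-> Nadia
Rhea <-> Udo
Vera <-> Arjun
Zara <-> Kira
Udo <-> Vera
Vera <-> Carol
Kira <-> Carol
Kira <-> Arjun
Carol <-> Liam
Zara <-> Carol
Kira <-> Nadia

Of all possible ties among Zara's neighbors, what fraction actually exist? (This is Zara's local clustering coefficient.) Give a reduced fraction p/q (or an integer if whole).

1

Zara's neighbors: Carol and Kira (k = 2).
Possible neighbor pairs: C(2,2) = 1. Edges among them: Carol–Kira → e = 1.
Clustering(Zara) = 1/1.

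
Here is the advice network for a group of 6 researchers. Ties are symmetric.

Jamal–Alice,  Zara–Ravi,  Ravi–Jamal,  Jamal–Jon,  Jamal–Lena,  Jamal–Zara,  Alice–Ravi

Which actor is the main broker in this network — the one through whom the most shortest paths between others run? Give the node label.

Jamal

Unnormalized betweenness of each node: Alice:0, Jamal:15/2, Jon:0, Lena:0, Ravi:1/2, Zara:0.
Jamal has the largest value, 15/2, making it the main broker — the node through which the most shortest paths run.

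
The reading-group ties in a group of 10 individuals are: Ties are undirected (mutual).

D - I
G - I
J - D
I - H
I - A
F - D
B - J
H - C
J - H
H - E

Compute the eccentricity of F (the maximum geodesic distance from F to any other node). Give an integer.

Distances from F: A:3, B:3, C:4, D:1, E:4, G:3, H:3, I:2, J:2.
The largest is 4 (to E and C), so the eccentricity of F is 4.

4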